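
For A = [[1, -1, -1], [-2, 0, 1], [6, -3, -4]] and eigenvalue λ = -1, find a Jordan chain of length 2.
v_1 = [[0, 1, -2]]^T, v_2 = [[1, -1, 3]]^T

We seek v_1 ∈ ker((A + I)^2) \ ker(A + I), then set v_{i+1} = (A + I) v_i.

One such chain is v_1 = [[0, 1, -2]]^T, v_2 = [[1, -1, 3]]^T. Check: (A + I) v_2 = [[0, 0, 0]]^T = 0.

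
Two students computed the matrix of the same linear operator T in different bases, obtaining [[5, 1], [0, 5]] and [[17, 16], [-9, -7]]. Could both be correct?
Yes.

Two matrices over a field are similar if and only if they have the same invariant factors.

Both A and B have characteristic polynomial (x - 5)^2 and minimal polynomial (x - 5)^2. Computing further, both have invariant factors (x - 5)^2. Hence A and B are similar.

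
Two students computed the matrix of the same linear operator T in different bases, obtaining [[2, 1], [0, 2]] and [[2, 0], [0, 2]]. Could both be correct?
Both have characteristic polynomial (x - 2)^2, but the minimal polynomial of A is (x - 2)^2 while the minimal polynomial of B is x - 2. The minimal polynomial is a similarity invariant, so A and B are not similar.

No.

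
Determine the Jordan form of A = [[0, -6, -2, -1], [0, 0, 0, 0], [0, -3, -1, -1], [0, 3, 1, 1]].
The characteristic polynomial is det(xI - A) = x^4, so the eigenvalues are 0 (algebraic multiplicity 4).

For λ = 0: rank(A) = 2, rank(A^2) = 1, rank(A^3) = 0. The eigenspace has dimension 4 - 2 = 2, so there are 2 Jordan blocks; the rank sequence gives block sizes [3, 1].

Assembling the blocks gives the Jordan form J above.

J = [[0, 1, 0, 0], [0, 0, 1, 0], [0, 0, 0, 0], [0, 0, 0, 0]]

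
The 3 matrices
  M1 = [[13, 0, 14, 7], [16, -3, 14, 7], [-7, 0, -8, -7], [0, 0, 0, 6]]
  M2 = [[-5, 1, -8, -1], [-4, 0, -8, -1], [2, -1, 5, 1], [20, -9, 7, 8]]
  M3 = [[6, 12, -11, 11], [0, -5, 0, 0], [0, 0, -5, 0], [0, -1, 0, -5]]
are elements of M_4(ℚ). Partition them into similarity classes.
3 classes: {M1}, {M2}, {M3}

Characteristic polynomials: χ_{M1} = (x - 6)^2(x + 1)(x + 3), χ_{M2} = (x - 6)^2(x + 1)(x + 3), χ_{M3} = (x - 6)(x + 5)^3.

{M1}: invariant factors x - 6, (x - 6)(x + 1)(x + 3).

{M2}: invariant factors (x - 6)^2(x + 1)(x + 3).

{M3}: invariant factors x + 5, (x - 6)(x + 5)^2.

Matrices are similar if and only if their invariant-factor lists agree; the partition into similarity classes is {M1}, {M2}, {M3}.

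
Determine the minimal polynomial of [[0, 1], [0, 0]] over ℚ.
The characteristic polynomial factors as x^2. The minimal polynomial is ∏(x - λ)^{k_λ} where k_λ is the size of the largest Jordan block at λ.

For λ = 0: rank(A) = 1, and the largest Jordan block has size 2 (the smallest k with rank(A^k) = rank(A^(k+1))).

So m_A(x) = x^2.

m_A(x) = x^2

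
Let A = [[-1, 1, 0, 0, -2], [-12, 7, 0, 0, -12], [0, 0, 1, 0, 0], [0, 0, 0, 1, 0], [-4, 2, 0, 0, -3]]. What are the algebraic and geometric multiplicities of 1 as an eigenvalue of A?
algebraic multiplicity 5, geometric multiplicity 4

The characteristic polynomial is (x - 1)^5, so the factor x - 1 appears with exponent 5: the algebraic multiplicity is 5.

rank(A - I) = 1, so the eigenspace has dimension 5 - 1 = 4: the geometric multiplicity is 4.

Since 4 < 5, A is not diagonalizable.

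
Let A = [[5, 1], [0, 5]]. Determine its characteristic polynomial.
χ_A(x) = (x - 5)^2

xI - A = [[x - 5, -1], [0, x - 5]].

Expanding det(xI - A) along the first row:
det(xI - A) = + (x - 5)·det([[x - 5]]) - (-1)·det([[0]]).

Evaluating gives χ_A(x) = x^2 - 10x + 25 = (x - 5)^2.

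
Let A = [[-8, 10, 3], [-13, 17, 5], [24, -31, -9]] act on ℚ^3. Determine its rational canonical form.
The invariant factors of A (the non-unit diagonal entries of the Smith normal form of xI - A over ℚ[x]) are x^3 - 4x + 1, each dividing the next. The characteristic polynomial is their product, x^3 - 4x + 1.

The rational canonical form is the block-diagonal matrix of companion matrices C(f_i):
R = [[0, 0, -1], [1, 0, 4], [0, 1, 0]].

Note the characteristic polynomial does not split into linear factors over ℚ, so A has no Jordan form over ℚ; the rational canonical form exists over any field.

R = [[0, 0, -1], [1, 0, 4], [0, 1, 0]]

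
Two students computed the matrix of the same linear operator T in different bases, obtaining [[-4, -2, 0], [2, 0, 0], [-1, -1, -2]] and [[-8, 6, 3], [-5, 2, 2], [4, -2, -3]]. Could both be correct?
trace(A) = -6 but trace(B) = -9. The trace is a similarity invariant, so A and B are not similar.

No.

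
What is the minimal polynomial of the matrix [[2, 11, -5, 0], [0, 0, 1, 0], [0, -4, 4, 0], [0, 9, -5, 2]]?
The characteristic polynomial factors as (x - 2)^4. The minimal polynomial is ∏(x - λ)^{k_λ} where k_λ is the size of the largest Jordan block at λ.

For λ = 2: rank(A - 2I) = 2, and the largest Jordan block has size 3 (the smallest k with rank((A - 2I)^k) = rank((A - 2I)^(k+1))).

So m_A(x) = (x - 2)^3.

m_A(x) = (x - 2)^3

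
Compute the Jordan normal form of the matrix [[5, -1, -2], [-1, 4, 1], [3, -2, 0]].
J = [[3, 1, 0], [0, 3, 1], [0, 0, 3]]

The characteristic polynomial is det(xI - A) = (x - 3)^3, so the eigenvalues are 3 (algebraic multiplicity 3).

For λ = 3: rank(A - 3I) = 2, rank((A - 3I)^2) = 1, rank((A - 3I)^3) = 0. The eigenspace has dimension 3 - 2 = 1, so there is 1 Jordan block; the rank sequence gives block sizes [3].

Assembling the blocks gives the Jordan form J above.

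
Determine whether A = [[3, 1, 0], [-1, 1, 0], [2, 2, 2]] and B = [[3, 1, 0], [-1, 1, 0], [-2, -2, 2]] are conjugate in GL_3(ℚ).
Two matrices over a field are similar if and only if they have the same invariant factors.

Both A and B have characteristic polynomial (x - 2)^3 and minimal polynomial (x - 2)^2. Computing further, both have invariant factors x - 2, (x - 2)^2. Hence A and B are similar.

Yes.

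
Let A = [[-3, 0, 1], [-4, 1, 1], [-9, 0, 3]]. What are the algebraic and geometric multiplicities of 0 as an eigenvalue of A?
algebraic multiplicity 2, geometric multiplicity 1

The characteristic polynomial is x^2(x - 1), so the factor x appears with exponent 2: the algebraic multiplicity is 2.

rank(A) = 2, so the eigenspace has dimension 3 - 2 = 1: the geometric multiplicity is 1.

Since 1 < 2, A is not diagonalizable.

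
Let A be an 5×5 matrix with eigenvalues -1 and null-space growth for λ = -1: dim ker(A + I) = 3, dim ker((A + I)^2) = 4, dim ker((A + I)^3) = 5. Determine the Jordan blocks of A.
Jordan blocks: (-1, 3), (-1, 1), (-1, 1)

λ = -1: successive nullity increments [3, 1, 1] count blocks of size ≥ k; block sizes are [3, 1, 1].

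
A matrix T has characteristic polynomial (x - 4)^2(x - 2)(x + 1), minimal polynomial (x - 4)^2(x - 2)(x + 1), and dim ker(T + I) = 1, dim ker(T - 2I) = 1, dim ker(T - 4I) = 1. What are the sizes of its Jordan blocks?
Jordan blocks: (-1, 1), (2, 1), (4, 2)

λ = -1: algebraic multiplicity 1 (exponent in χ_T), largest block size 1 (exponent in m_T), 1 block (geometric multiplicity). This forces block sizes [1].
λ = 2: algebraic multiplicity 1 (exponent in χ_T), largest block size 1 (exponent in m_T), 1 block (geometric multiplicity). This forces block sizes [1].
λ = 4: algebraic multiplicity 2 (exponent in χ_T), largest block size 2 (exponent in m_T), 1 block (geometric multiplicity). This forces block sizes [2].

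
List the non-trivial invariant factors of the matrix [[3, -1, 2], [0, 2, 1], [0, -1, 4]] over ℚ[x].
The Jordan structure of A has elementary divisors (x - 3)^3. Arranging the block sizes at each eigenvalue in decreasing order and taking row products gives the invariant factors.

Invariant factors (smallest first, each dividing the next): (x - 3)^3.

Check: the last factor (x - 3)^3 is the minimal polynomial, and the product (x - 3)^3 is the characteristic polynomial.

(x - 3)^3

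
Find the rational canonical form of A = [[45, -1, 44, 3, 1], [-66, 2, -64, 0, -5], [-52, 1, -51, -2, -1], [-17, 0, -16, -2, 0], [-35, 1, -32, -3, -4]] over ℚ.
The invariant factors of A (the non-unit diagonal entries of the Smith normal form of xI - A over ℚ[x]) are x + 3, (x + 1)^2(x + 2)(x + 3), each dividing the next. The characteristic polynomial is their product, (x + 1)^2(x + 2)(x + 3)^2.

The rational canonical form is the block-diagonal matrix of companion matrices C(f_i):
R = [[-3, 0, 0, 0, 0], [0, 0, 0, 0, -6], [0, 1, 0, 0, -17], [0, 0, 1, 0, -17], [0, 0, 0, 1, -7]].

R = [[-3, 0, 0, 0, 0], [0, 0, 0, 0, -6], [0, 1, 0, 0, -17], [0, 0, 1, 0, -17], [0, 0, 0, 1, -7]]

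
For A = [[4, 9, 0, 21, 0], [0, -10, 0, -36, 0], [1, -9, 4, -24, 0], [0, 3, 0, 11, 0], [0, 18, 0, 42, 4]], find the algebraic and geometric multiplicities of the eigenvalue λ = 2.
algebraic multiplicity 1, geometric multiplicity 1

The characteristic polynomial is (x - 4)^3(x - 2)(x + 1), so the factor x - 2 appears with exponent 1: the algebraic multiplicity is 1.

rank(A - 2I) = 4, so the eigenspace has dimension 5 - 4 = 1: the geometric multiplicity is 1.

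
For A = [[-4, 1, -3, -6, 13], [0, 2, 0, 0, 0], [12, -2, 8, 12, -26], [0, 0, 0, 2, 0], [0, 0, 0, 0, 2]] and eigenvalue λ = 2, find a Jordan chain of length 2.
We seek v_1 ∈ ker((A - 2I)^2) \ ker(A - 2I), then set v_{i+1} = (A - 2I) v_i.

One such chain is v_1 = [[0, 0, 0, 2, 1]]^T, v_2 = [[1, 0, -2, 0, 0]]^T. Check: (A - 2I) v_2 = [[0, 0, 0, 0, 0]]^T = 0.

v_1 = [[0, 0, 0, 2, 1]]^T, v_2 = [[1, 0, -2, 0, 0]]^T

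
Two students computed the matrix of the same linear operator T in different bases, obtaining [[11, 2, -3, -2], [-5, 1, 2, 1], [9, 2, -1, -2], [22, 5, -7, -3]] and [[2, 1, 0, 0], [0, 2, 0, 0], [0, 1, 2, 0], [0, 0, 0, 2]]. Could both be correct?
No.

Both have characteristic polynomial (x - 2)^4 and minimal polynomial (x - 2)^2. But rank(A - 2I) = 2 for A while rank(B - 2I) = 1 for B, so the number of Jordan blocks at λ = 2 differs. A and B are not similar.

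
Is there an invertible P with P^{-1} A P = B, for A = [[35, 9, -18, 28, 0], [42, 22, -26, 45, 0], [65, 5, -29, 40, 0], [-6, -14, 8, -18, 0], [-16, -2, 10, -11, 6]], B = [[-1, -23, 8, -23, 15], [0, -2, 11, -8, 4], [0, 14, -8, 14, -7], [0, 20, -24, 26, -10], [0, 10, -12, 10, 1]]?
Both have characteristic polynomial (x - 6)^3(x + 1)^2, but the minimal polynomial of A is (x - 6)^2(x + 1)^2 while the minimal polynomial of B is (x - 6)^2(x + 1). The minimal polynomial is a similarity invariant, so A and B are not similar.

No.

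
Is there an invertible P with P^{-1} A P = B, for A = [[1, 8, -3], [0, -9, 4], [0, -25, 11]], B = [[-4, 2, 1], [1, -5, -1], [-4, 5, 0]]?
trace(A) = 3 but trace(B) = -9. The trace is a similarity invariant, so A and B are not similar.

No.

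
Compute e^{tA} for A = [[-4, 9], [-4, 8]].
A has Jordan form J = [[2, 1], [0, 2]] with A = PJP^{-1}, so e^{tA} = P e^{tJ} P^{-1}.

For a Jordan block J_k(λ), e^{tJ_k(λ)} = e^{λt} · (I + tN + t^2 N^2/2! + ... + t^{k-1} N^{k-1}/(k-1)!) where N is the nilpotent superdiagonal part.

Assembling the blocks and conjugating back gives the entries of e^{tA} as shown above.

e^{tA} = [[(1 - 6*t)*e^{2*t}, 9*t*e^{2*t}], [-4*t*e^{2*t}, (6*t + 1)*e^{2*t}]]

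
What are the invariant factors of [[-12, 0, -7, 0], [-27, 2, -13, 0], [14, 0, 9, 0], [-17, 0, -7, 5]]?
The Jordan structure of A has elementary divisors (x + 5), (x - 2)^2, (x - 5). Arranging the block sizes at each eigenvalue in decreasing order and taking row products gives the invariant factors.

Invariant factors (smallest first, each dividing the next): (x - 5)(x - 2)^2(x + 5).

Check: the last factor (x - 5)(x - 2)^2(x + 5) is the minimal polynomial, and the product (x - 5)(x - 2)^2(x + 5) is the characteristic polynomial.

(x - 5)(x - 2)^2(x + 5)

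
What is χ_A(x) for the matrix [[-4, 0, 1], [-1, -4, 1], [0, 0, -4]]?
xI - A = [[x + 4, 0, -1], [1, x + 4, -1], [0, 0, x + 4]].

Expanding det(xI - A) along the first row:
det(xI - A) = + (x + 4)·det([[x + 4, -1], [0, x + 4]]) - (0)·det([[1, -1], [0, x + 4]]) + (-1)·det([[1, x + 4], [0, 0]]).

Evaluating gives χ_A(x) = x^3 + 12x^2 + 48x + 64 = (x + 4)^3.

χ_A(x) = (x + 4)^3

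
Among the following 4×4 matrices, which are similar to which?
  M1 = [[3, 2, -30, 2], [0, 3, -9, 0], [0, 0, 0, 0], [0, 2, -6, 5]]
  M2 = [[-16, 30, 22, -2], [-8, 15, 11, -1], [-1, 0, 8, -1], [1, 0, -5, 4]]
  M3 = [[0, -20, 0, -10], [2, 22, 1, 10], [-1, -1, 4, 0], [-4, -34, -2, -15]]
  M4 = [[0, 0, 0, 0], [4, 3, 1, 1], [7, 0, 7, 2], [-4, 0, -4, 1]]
Characteristic polynomials: χ_{M1} = x(x - 5)(x - 3)^2, χ_{M2} = x(x - 5)(x - 3)^2, χ_{M3} = x(x - 5)(x - 3)^2, χ_{M4} = x(x - 5)(x - 3)^2.

{M1}: invariant factors x - 3, x(x - 5)(x - 3).

{M2, M3, M4}: invariant factors x(x - 5)(x - 3)^2.

Matrices are similar if and only if their invariant-factor lists agree; the partition into similarity classes is {M1}, {M2, M3, M4}.

2 classes: {M1}, {M2, M3, M4}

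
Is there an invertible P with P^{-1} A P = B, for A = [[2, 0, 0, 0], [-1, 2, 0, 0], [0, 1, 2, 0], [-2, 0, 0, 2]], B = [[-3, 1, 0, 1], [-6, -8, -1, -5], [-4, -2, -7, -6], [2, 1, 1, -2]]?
trace(A) = 8 but trace(B) = -20. The trace is a similarity invariant, so A and B are not similar.

No.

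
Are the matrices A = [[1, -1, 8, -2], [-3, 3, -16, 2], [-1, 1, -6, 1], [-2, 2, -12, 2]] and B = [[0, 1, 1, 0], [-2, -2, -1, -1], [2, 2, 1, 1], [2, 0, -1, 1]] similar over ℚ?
Two matrices over a field are similar if and only if they have the same invariant factors.

Both A and B have characteristic polynomial x^4 and minimal polynomial x^2. Computing further, both have invariant factors x^2, x^2. Hence A and B are similar.

Yes.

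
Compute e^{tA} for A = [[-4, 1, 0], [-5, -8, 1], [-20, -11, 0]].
A has Jordan form J = [[-4, 1, 0], [0, -4, 1], [0, 0, -4]] with A = PJP^{-1}, so e^{tA} = P e^{tJ} P^{-1}.

For a Jordan block J_k(λ), e^{tJ_k(λ)} = e^{λt} · (I + tN + t^2 N^2/2! + ... + t^{k-1} N^{k-1}/(k-1)!) where N is the nilpotent superdiagonal part.

Assembling the blocks and conjugating back gives the entries of e^{tA} as shown above.

e^{tA} = [[(2 - 5*t^2)*e^{-4*t}/2, t*(1 - 2*t)*e^{-4*t}, t^2*e^{-4*t}/2], [-5*t*e^{-4*t}, (1 - 4*t)*e^{-4*t}, t*e^{-4*t}], [5*t*(-5*t - 8)*e^{-4*t}/2, t*(-10*t - 11)*e^{-4*t}, (5*t^2 + 8*t + 2)*e^{-4*t}/2]]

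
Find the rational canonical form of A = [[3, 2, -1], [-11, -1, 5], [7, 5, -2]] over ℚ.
The invariant factors of A (the non-unit diagonal entries of the Smith normal form of xI - A over ℚ[x]) are x^3 - 3x - 5, each dividing the next. The characteristic polynomial is their product, x^3 - 3x - 5.

The rational canonical form is the block-diagonal matrix of companion matrices C(f_i):
R = [[0, 0, 5], [1, 0, 3], [0, 1, 0]].

Note the characteristic polynomial does not split into linear factors over ℚ, so A has no Jordan form over ℚ; the rational canonical form exists over any field.

R = [[0, 0, 5], [1, 0, 3], [0, 1, 0]]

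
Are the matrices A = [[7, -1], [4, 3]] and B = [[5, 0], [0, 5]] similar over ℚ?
No.

Both have characteristic polynomial (x - 5)^2, but the minimal polynomial of A is (x - 5)^2 while the minimal polynomial of B is x - 5. The minimal polynomial is a similarity invariant, so A and B are not similar.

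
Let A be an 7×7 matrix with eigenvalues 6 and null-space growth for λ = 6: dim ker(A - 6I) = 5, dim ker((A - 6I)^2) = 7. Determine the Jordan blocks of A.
λ = 6: successive nullity increments [5, 2] count blocks of size ≥ k; block sizes are [2, 2, 1, 1, 1].

Jordan blocks: (6, 2), (6, 2), (6, 1), (6, 1), (6, 1)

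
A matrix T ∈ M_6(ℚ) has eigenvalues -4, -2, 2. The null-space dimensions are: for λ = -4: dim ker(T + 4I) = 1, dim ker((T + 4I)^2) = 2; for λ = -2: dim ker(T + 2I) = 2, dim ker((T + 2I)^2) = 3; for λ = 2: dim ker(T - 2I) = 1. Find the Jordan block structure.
Jordan blocks: (-4, 2), (-2, 2), (-2, 1), (2, 1)

λ = -4: successive nullity increments [1, 1] count blocks of size ≥ k; block sizes are [2].
λ = -2: successive nullity increments [2, 1] count blocks of size ≥ k; block sizes are [2, 1].
λ = 2: successive nullity increments [1] count blocks of size ≥ k; block sizes are [1].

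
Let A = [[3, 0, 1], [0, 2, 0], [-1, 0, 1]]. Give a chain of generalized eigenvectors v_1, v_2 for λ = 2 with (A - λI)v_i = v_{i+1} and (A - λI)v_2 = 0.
We seek v_1 ∈ ker((A - 2I)^2) \ ker(A - 2I), then set v_{i+1} = (A - 2I) v_i.

One such chain is v_1 = [[-3, -2, 4]]^T, v_2 = [[1, 0, -1]]^T. Check: (A - 2I) v_2 = [[0, 0, 0]]^T = 0.

v_1 = [[-3, -2, 4]]^T, v_2 = [[1, 0, -1]]^T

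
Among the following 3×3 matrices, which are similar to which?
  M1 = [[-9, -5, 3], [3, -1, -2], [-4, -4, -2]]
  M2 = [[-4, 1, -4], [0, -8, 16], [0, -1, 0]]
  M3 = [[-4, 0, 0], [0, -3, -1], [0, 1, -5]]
Characteristic polynomials: χ_{M1} = (x + 4)^3, χ_{M2} = (x + 4)^3, χ_{M3} = (x + 4)^3.

{M1}: invariant factors (x + 4)^3.

{M2, M3}: invariant factors x + 4, (x + 4)^2.

Matrices are similar if and only if their invariant-factor lists agree; the partition into similarity classes is {M1}, {M2, M3}.

2 classes: {M1}, {M2, M3}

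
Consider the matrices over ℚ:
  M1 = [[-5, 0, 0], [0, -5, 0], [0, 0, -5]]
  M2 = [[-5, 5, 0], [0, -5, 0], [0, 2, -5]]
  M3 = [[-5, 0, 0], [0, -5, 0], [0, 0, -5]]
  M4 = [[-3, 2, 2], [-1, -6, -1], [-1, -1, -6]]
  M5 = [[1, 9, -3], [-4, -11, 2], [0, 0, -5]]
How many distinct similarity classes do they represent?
2 classes: {M1, M3}, {M2, M4, M5}

Characteristic polynomials: χ_{M1} = (x + 5)^3, χ_{M2} = (x + 5)^3, χ_{M3} = (x + 5)^3, χ_{M4} = (x + 5)^3, χ_{M5} = (x + 5)^3.

{M1, M3}: invariant factors x + 5, x + 5, x + 5.

{M2, M4, M5}: invariant factors x + 5, (x + 5)^2.

Matrices are similar if and only if their invariant-factor lists agree; the partition into similarity classes is {M1, M3}, {M2, M4, M5}.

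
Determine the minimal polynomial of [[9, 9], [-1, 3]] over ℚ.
The characteristic polynomial factors as (x - 6)^2. The minimal polynomial is ∏(x - λ)^{k_λ} where k_λ is the size of the largest Jordan block at λ.

For λ = 6: rank(A - 6I) = 1, and the largest Jordan block has size 2 (the smallest k with rank((A - 6I)^k) = rank((A - 6I)^(k+1))).

So m_A(x) = (x - 6)^2.

m_A(x) = (x - 6)^2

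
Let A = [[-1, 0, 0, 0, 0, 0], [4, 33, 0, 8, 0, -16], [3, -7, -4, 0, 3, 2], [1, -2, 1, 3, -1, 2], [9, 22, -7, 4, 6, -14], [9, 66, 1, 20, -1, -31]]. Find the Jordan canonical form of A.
The characteristic polynomial is det(xI - A) = (x - 3)^3(x + 1)^3, so the eigenvalues are -1 (algebraic multiplicity 3), 3 (algebraic multiplicity 3).

For λ = -1: rank(A + I) = 3. The eigenspace has dimension 6 - 3 = 3, so there are 3 Jordan blocks; the rank sequence gives block sizes [1, 1, 1].

For λ = 3: rank(A - 3I) = 5, rank((A - 3I)^2) = 4, rank((A - 3I)^3) = 3. The eigenspace has dimension 6 - 5 = 1, so there is 1 Jordan block; the rank sequence gives block sizes [3].

Assembling the blocks gives the Jordan form J above.

J = [[-1, 0, 0, 0, 0, 0], [0, -1, 0, 0, 0, 0], [0, 0, -1, 0, 0, 0], [0, 0, 0, 3, 1, 0], [0, 0, 0, 0, 3, 1], [0, 0, 0, 0, 0, 3]]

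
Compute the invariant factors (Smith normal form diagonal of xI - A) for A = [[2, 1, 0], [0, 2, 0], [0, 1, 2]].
x - 2, (x - 2)^2

The Jordan structure of A has elementary divisors (x - 2)^2, (x - 2). Arranging the block sizes at each eigenvalue in decreasing order and taking row products gives the invariant factors.

Invariant factors (smallest first, each dividing the next): x - 2, (x - 2)^2.

Check: the last factor (x - 2)^2 is the minimal polynomial, and the product (x - 2)^3 is the characteristic polynomial.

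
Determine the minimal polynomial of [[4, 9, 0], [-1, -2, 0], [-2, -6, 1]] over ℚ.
m_A(x) = (x - 1)^2

The characteristic polynomial factors as (x - 1)^3. The minimal polynomial is ∏(x - λ)^{k_λ} where k_λ is the size of the largest Jordan block at λ.

For λ = 1: rank(A - I) = 1, and the largest Jordan block has size 2 (the smallest k with rank((A - I)^k) = rank((A - I)^(k+1))).

So m_A(x) = (x - 1)^2.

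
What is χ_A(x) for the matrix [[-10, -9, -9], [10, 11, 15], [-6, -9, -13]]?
xI - A = [[x + 10, 9, 9], [-10, x - 11, -15], [6, 9, x + 13]].

Expanding det(xI - A) along the first row:
det(xI - A) = + (x + 10)·det([[x - 11, -15], [9, x + 13]]) - (9)·det([[-10, -15], [6, x + 13]]) + (9)·det([[-10, x - 11], [6, 9]]).

Evaluating gives χ_A(x) = x^3 + 12x^2 + 48x + 64 = (x + 4)^3.

χ_A(x) = (x + 4)^3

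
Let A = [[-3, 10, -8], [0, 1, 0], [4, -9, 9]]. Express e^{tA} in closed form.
A has Jordan form J = [[1, 1, 0], [0, 1, 0], [0, 0, 5]] with A = PJP^{-1}, so e^{tA} = P e^{tJ} P^{-1}.

For a Jordan block J_k(λ), e^{tJ_k(λ)} = e^{λt} · (I + tN + t^2 N^2/2! + ... + t^{k-1} N^{k-1}/(k-1)!) where N is the nilpotent superdiagonal part.

Assembling the blocks and conjugating back gives the entries of e^{tA} as shown above.

e^{tA} = [[(2 - e^{4*t})*e^{t}, 2*(t + e^{4*t} - 1)*e^{t}, 2*(1 - e^{4*t})*e^{t}], [0, e^{t}, 0], [e^{5*t} - e^{t}, (-t - 2*e^{4*t} + 2)*e^{t}, 2*e^{5*t} - e^{t}]]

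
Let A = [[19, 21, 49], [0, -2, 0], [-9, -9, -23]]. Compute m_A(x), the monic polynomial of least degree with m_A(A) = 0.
m_A(x) = (x + 2)^2

The characteristic polynomial factors as (x + 2)^3. The minimal polynomial is ∏(x - λ)^{k_λ} where k_λ is the size of the largest Jordan block at λ.

For λ = -2: rank(A + 2I) = 1, and the largest Jordan block has size 2 (the smallest k with rank((A + 2I)^k) = rank((A + 2I)^(k+1))).

So m_A(x) = (x + 2)^2.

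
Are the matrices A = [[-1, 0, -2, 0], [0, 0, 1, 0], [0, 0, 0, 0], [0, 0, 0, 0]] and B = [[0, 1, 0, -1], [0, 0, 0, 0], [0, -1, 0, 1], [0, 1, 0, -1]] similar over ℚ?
No.

Both have characteristic polynomial x^3(x + 1), but the minimal polynomial of A is x^2(x + 1) while the minimal polynomial of B is x(x + 1). The minimal polynomial is a similarity invariant, so A and B are not similar.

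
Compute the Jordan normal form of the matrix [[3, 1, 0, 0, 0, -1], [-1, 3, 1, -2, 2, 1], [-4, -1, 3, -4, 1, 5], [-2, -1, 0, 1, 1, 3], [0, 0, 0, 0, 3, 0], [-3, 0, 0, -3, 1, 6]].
The characteristic polynomial is det(xI - A) = (x - 4)(x - 3)^5, so the eigenvalues are 3 (algebraic multiplicity 5), 4 (algebraic multiplicity 1).

For λ = 3: rank(A - 3I) = 4, rank((A - 3I)^2) = 2, rank((A - 3I)^3) = 1. The eigenspace has dimension 6 - 4 = 2, so there are 2 Jordan blocks; the rank sequence gives block sizes [3, 2].

For λ = 4: algebraic multiplicity 1 gives one 1×1 block.

Assembling the blocks gives the Jordan form J above.

J = [[3, 1, 0, 0, 0, 0], [0, 3, 1, 0, 0, 0], [0, 0, 3, 0, 0, 0], [0, 0, 0, 3, 1, 0], [0, 0, 0, 0, 3, 0], [0, 0, 0, 0, 0, 4]]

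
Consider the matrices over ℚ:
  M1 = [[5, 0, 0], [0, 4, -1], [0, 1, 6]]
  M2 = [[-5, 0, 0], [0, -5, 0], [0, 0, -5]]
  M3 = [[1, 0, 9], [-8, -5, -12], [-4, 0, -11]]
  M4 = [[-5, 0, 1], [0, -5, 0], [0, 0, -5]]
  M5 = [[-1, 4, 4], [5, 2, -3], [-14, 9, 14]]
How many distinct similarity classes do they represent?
Characteristic polynomials: χ_{M1} = (x - 5)^3, χ_{M2} = (x + 5)^3, χ_{M3} = (x + 5)^3, χ_{M4} = (x + 5)^3, χ_{M5} = (x - 5)^3.

{M1}: invariant factors x - 5, (x - 5)^2.

{M2}: invariant factors x + 5, x + 5, x + 5.

{M3, M4}: invariant factors x + 5, (x + 5)^2.

{M5}: invariant factors (x - 5)^3.

Matrices are similar if and only if their invariant-factor lists agree; the partition into similarity classes is {M1}, {M2}, {M3, M4}, {M5}.

4 classes: {M1}, {M2}, {M3, M4}, {M5}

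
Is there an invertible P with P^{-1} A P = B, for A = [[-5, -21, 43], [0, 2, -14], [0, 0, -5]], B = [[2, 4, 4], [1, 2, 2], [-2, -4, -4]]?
trace(A) = -8 but trace(B) = 0. The trace is a similarity invariant, so A and B are not similar.

No.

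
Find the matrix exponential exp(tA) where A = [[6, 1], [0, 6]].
A has Jordan form J = [[6, 1], [0, 6]] with A = PJP^{-1}, so e^{tA} = P e^{tJ} P^{-1}.

For a Jordan block J_k(λ), e^{tJ_k(λ)} = e^{λt} · (I + tN + t^2 N^2/2! + ... + t^{k-1} N^{k-1}/(k-1)!) where N is the nilpotent superdiagonal part.

Assembling the blocks and conjugating back gives the entries of e^{tA} as shown above.

e^{tA} = [[e^{6*t}, t*e^{6*t}], [0, e^{6*t}]]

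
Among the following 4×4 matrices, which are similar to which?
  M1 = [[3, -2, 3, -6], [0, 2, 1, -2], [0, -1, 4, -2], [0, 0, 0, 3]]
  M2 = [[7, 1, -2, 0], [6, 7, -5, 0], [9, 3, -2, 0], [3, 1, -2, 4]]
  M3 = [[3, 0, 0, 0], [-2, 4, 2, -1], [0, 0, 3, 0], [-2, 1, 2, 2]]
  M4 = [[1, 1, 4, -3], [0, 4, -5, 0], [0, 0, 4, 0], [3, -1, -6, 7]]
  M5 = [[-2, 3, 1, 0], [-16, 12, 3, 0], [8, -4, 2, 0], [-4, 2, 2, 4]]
3 classes: {M1}, {M2, M4, M5}, {M3}

Characteristic polynomials: χ_{M1} = (x - 3)^4, χ_{M2} = (x - 4)^4, χ_{M3} = (x - 3)^4, χ_{M4} = (x - 4)^4, χ_{M5} = (x - 4)^4.

{M1}: invariant factors x - 3, (x - 3)^3.

{M2, M4, M5}: invariant factors x - 4, (x - 4)^3.

{M3}: invariant factors x - 3, x - 3, (x - 3)^2.

Matrices are similar if and only if their invariant-factor lists agree; the partition into similarity classes is {M1}, {M2, M4, M5}, {M3}.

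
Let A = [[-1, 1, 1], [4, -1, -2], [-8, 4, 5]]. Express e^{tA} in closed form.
e^{tA} = [[(1 - 2*t)*e^{t}, t*e^{t}, t*e^{t}], [4*t*e^{t}, (1 - 2*t)*e^{t}, -2*t*e^{t}], [-8*t*e^{t}, 4*t*e^{t}, (4*t + 1)*e^{t}]]

A has Jordan form J = [[1, 1, 0], [0, 1, 0], [0, 0, 1]] with A = PJP^{-1}, so e^{tA} = P e^{tJ} P^{-1}.

For a Jordan block J_k(λ), e^{tJ_k(λ)} = e^{λt} · (I + tN + t^2 N^2/2! + ... + t^{k-1} N^{k-1}/(k-1)!) where N is the nilpotent superdiagonal part.

Assembling the blocks and conjugating back gives the entries of e^{tA} as shown above.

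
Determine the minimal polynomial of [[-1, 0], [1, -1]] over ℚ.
The characteristic polynomial factors as (x + 1)^2. The minimal polynomial is ∏(x - λ)^{k_λ} where k_λ is the size of the largest Jordan block at λ.

For λ = -1: rank(A + I) = 1, and the largest Jordan block has size 2 (the smallest k with rank((A + I)^k) = rank((A + I)^(k+1))).

So m_A(x) = (x + 1)^2.

m_A(x) = (x + 1)^2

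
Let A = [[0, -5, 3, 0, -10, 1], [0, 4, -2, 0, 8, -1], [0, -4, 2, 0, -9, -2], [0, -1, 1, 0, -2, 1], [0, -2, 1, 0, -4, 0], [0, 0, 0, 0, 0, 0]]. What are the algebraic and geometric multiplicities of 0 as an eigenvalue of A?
The characteristic polynomial is x^4(x - 1)^2, so the factor x appears with exponent 4: the algebraic multiplicity is 4.

rank(A) = 4, so the eigenspace has dimension 6 - 4 = 2: the geometric multiplicity is 2.

Since 2 < 4, A is not diagonalizable.

algebraic multiplicity 4, geometric multiplicity 2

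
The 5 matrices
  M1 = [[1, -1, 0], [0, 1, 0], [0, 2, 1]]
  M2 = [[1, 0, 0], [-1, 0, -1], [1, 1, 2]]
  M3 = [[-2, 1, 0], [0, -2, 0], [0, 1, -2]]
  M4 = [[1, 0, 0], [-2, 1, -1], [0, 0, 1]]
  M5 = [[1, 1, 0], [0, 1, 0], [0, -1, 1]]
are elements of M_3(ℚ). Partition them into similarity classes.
2 classes: {M1, M2, M4, M5}, {M3}

Characteristic polynomials: χ_{M1} = (x - 1)^3, χ_{M2} = (x - 1)^3, χ_{M3} = (x + 2)^3, χ_{M4} = (x - 1)^3, χ_{M5} = (x - 1)^3.

{M1, M2, M4, M5}: invariant factors x - 1, (x - 1)^2.

{M3}: invariant factors x + 2, (x + 2)^2.

Matrices are similar if and only if their invariant-factor lists agree; the partition into similarity classes is {M1, M2, M4, M5}, {M3}.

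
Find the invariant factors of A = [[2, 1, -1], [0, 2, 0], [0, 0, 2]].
The Jordan structure of A has elementary divisors (x - 2)^2, (x - 2). Arranging the block sizes at each eigenvalue in decreasing order and taking row products gives the invariant factors.

Invariant factors (smallest first, each dividing the next): x - 2, (x - 2)^2.

Check: the last factor (x - 2)^2 is the minimal polynomial, and the product (x - 2)^3 is the characteristic polynomial.

x - 2, (x - 2)^2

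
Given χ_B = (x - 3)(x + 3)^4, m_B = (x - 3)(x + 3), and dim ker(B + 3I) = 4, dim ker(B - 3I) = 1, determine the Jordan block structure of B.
λ = -3: algebraic multiplicity 4 (exponent in χ_B), largest block size 1 (exponent in m_B), 4 blocks (geometric multiplicity). These force block sizes [1, 1, 1, 1].
λ = 3: algebraic multiplicity 1 (exponent in χ_B), largest block size 1 (exponent in m_B), 1 block (geometric multiplicity). This forces block sizes [1].

Jordan blocks: (-3, 1), (-3, 1), (-3, 1), (-3, 1), (3, 1)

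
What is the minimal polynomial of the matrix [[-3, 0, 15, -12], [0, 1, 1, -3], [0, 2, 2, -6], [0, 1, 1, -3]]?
The characteristic polynomial factors as x^3(x + 3). The minimal polynomial is ∏(x - λ)^{k_λ} where k_λ is the size of the largest Jordan block at λ.

For λ = -3: rank(A + 3I) = 3, and the largest Jordan block has size 1 (the smallest k with rank((A + 3I)^k) = rank((A + 3I)^(k+1))).
For λ = 0: rank(A) = 2, and the largest Jordan block has size 2 (the smallest k with rank(A^k) = rank(A^(k+1))).

So m_A(x) = x^2(x + 3).

m_A(x) = x^2(x + 3)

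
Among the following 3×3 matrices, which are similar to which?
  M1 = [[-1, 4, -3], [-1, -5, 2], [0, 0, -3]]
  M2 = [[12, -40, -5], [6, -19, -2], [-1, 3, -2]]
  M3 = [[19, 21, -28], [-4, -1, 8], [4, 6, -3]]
Characteristic polynomials: χ_{M1} = (x + 3)^3, χ_{M2} = (x + 3)^3, χ_{M3} = (x - 5)^3.

{M1, M2}: invariant factors (x + 3)^3.

{M3}: invariant factors x - 5, (x - 5)^2.

Matrices are similar if and only if their invariant-factor lists agree; the partition into similarity classes is {M1, M2}, {M3}.

2 classes: {M1, M2}, {M3}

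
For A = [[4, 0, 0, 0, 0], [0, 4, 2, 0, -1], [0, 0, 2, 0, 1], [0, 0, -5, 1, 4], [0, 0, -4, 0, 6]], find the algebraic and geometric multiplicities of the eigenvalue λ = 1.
algebraic multiplicity 1, geometric multiplicity 1

The characteristic polynomial is (x - 4)^4(x - 1), so the factor x - 1 appears with exponent 1: the algebraic multiplicity is 1.

rank(A - I) = 4, so the eigenspace has dimension 5 - 4 = 1: the geometric multiplicity is 1.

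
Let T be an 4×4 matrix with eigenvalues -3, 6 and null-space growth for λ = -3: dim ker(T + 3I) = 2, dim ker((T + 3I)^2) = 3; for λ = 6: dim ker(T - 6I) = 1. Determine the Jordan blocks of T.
λ = -3: successive nullity increments [2, 1] count blocks of size ≥ k; block sizes are [2, 1].
λ = 6: successive nullity increments [1] count blocks of size ≥ k; block sizes are [1].

Jordan blocks: (-3, 2), (-3, 1), (6, 1)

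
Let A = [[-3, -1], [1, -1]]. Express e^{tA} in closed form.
e^{tA} = [[(1 - t)*e^{-2*t}, -t*e^{-2*t}], [t*e^{-2*t}, (t + 1)*e^{-2*t}]]

A has Jordan form J = [[-2, 1], [0, -2]] with A = PJP^{-1}, so e^{tA} = P e^{tJ} P^{-1}.

For a Jordan block J_k(λ), e^{tJ_k(λ)} = e^{λt} · (I + tN + t^2 N^2/2! + ... + t^{k-1} N^{k-1}/(k-1)!) where N is the nilpotent superdiagonal part.

Assembling the blocks and conjugating back gives the entries of e^{tA} as shown above.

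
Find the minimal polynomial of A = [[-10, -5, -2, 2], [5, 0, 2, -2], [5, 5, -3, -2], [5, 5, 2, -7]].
m_A(x) = (x + 5)^2

The characteristic polynomial factors as (x + 5)^4. The minimal polynomial is ∏(x - λ)^{k_λ} where k_λ is the size of the largest Jordan block at λ.

For λ = -5: rank(A + 5I) = 1, and the largest Jordan block has size 2 (the smallest k with rank((A + 5I)^k) = rank((A + 5I)^(k+1))).

So m_A(x) = (x + 5)^2.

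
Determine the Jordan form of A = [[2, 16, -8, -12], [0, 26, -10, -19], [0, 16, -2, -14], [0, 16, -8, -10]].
J = [[2, 0, 0, 0], [0, 2, 0, 0], [0, 0, 6, 1], [0, 0, 0, 6]]

The characteristic polynomial is det(xI - A) = (x - 6)^2(x - 2)^2, so the eigenvalues are 2 (algebraic multiplicity 2), 6 (algebraic multiplicity 2).

For λ = 2: rank(A - 2I) = 2. The eigenspace has dimension 4 - 2 = 2, so there are 2 Jordan blocks; the rank sequence gives block sizes [1, 1].

For λ = 6: rank(A - 6I) = 3, rank((A - 6I)^2) = 2. The eigenspace has dimension 4 - 3 = 1, so there is 1 Jordan block; the rank sequence gives block sizes [2].

Assembling the blocks gives the Jordan form J above.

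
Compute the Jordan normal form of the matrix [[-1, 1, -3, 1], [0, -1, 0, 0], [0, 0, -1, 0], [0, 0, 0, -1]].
The characteristic polynomial is det(xI - A) = (x + 1)^4, so the eigenvalues are -1 (algebraic multiplicity 4).

For λ = -1: rank(A + I) = 1, rank((A + I)^2) = 0. The eigenspace has dimension 4 - 1 = 3, so there are 3 Jordan blocks; the rank sequence gives block sizes [2, 1, 1].

Assembling the blocks gives the Jordan form J above.

J = [[-1, 1, 0, 0], [0, -1, 0, 0], [0, 0, -1, 0], [0, 0, 0, -1]]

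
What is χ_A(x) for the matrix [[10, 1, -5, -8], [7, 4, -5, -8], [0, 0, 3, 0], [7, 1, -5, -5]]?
χ_A(x) = (x - 3)^4

xI - A = [[x - 10, -1, 5, 8], [-7, x - 4, 5, 8], [0, 0, x - 3, 0], [-7, -1, 5, x + 5]].

Expanding det(xI - A) along the first row:
det(xI - A) = + (x - 10)·det([[x - 4, 5, 8], [0, x - 3, 0], [-1, 5, x + 5]]) - (-1)·det([[-7, 5, 8], [0, x - 3, 0], [-7, 5, x + 5]]) + (5)·det([[-7, x - 4, 8], [0, 0, 0], [-7, -1, x + 5]]) - (8)·det([[-7, x - 4, 5], [0, 0, x - 3], [-7, -1, 5]]).

Evaluating gives χ_A(x) = x^4 - 12x^3 + 54x^2 - 108x + 81 = (x - 3)^4.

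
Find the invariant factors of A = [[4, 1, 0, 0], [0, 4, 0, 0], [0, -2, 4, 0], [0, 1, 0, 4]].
x - 4, x - 4, (x - 4)^2

The Jordan structure of A has elementary divisors (x - 4)^2, (x - 4), (x - 4). Arranging the block sizes at each eigenvalue in decreasing order and taking row products gives the invariant factors.

Invariant factors (smallest first, each dividing the next): x - 4, x - 4, (x - 4)^2.

Check: the last factor (x - 4)^2 is the minimal polynomial, and the product (x - 4)^4 is the characteristic polynomial.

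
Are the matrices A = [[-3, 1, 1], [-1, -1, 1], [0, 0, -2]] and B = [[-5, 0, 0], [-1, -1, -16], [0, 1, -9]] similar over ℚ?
No.

trace(A) = -6 but trace(B) = -15. The trace is a similarity invariant, so A and B are not similar.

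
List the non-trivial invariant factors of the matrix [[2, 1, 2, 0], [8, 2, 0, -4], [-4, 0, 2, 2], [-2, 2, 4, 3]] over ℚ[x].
The Jordan structure of A has elementary divisors (x - 2)^2, (x - 2), (x - 3). Arranging the block sizes at each eigenvalue in decreasing order and taking row products gives the invariant factors.

Invariant factors (smallest first, each dividing the next): x - 2, (x - 3)(x - 2)^2.

Check: the last factor (x - 3)(x - 2)^2 is the minimal polynomial, and the product (x - 3)(x - 2)^3 is the characteristic polynomial.

x - 2, (x - 3)(x - 2)^2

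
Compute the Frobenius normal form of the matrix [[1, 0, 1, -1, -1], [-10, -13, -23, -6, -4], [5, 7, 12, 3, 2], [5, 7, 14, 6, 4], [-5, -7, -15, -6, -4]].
R = [[1, 0, 0, 0, 0], [0, 0, 0, 0, -5], [0, 1, 0, 0, 5], [0, 0, 1, 0, 0], [0, 0, 0, 1, 1]]

The invariant factors of A (the non-unit diagonal entries of the Smith normal form of xI - A over ℚ[x]) are x - 1, (x - 1)(x^3 - 5), each dividing the next. The characteristic polynomial is their product, (x - 1)^2(x^3 - 5).

The rational canonical form is the block-diagonal matrix of companion matrices C(f_i):
R = [[1, 0, 0, 0, 0], [0, 0, 0, 0, -5], [0, 1, 0, 0, 5], [0, 0, 1, 0, 0], [0, 0, 0, 1, 1]].

Note the characteristic polynomial does not split into linear factors over ℚ, so A has no Jordan form over ℚ; the rational canonical form exists over any field.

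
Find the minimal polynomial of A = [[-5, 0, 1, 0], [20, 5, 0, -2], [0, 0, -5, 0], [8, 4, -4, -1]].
m_A(x) = (x - 3)(x - 1)(x + 5)^2

The characteristic polynomial factors as (x - 3)(x - 1)(x + 5)^2. The minimal polynomial is ∏(x - λ)^{k_λ} where k_λ is the size of the largest Jordan block at λ.

For λ = -5: rank(A + 5I) = 3, and the largest Jordan block has size 2 (the smallest k with rank((A + 5I)^k) = rank((A + 5I)^(k+1))).
For λ = 1: rank(A - I) = 3, and the largest Jordan block has size 1 (the smallest k with rank((A - I)^k) = rank((A - I)^(k+1))).
For λ = 3: rank(A - 3I) = 3, and the largest Jordan block has size 1 (the smallest k with rank((A - 3I)^k) = rank((A - 3I)^(k+1))).

So m_A(x) = (x - 3)(x - 1)(x + 5)^2.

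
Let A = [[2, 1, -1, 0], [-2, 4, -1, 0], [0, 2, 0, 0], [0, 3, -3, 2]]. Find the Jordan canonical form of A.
The characteristic polynomial is det(xI - A) = (x - 2)^4, so the eigenvalues are 2 (algebraic multiplicity 4).

For λ = 2: rank(A - 2I) = 2, rank((A - 2I)^2) = 1, rank((A - 2I)^3) = 0. The eigenspace has dimension 4 - 2 = 2, so there are 2 Jordan blocks; the rank sequence gives block sizes [3, 1].

Assembling the blocks gives the Jordan form J above.

J = [[2, 1, 0, 0], [0, 2, 1, 0], [0, 0, 2, 0], [0, 0, 0, 2]]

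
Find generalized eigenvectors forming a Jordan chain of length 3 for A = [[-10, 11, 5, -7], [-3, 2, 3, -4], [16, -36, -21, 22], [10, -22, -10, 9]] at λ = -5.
v_1 = [[-1, -1, 5, 3]]^T, v_2 = [[-2, -1, 6, 4]]^T, v_3 = [[1, 1, -4, -2]]^T

We seek v_1 ∈ ker((A + 5I)^3) \ ker((A + 5I)^2), then set v_{i+1} = (A + 5I) v_i.

One such chain is v_1 = [[-1, -1, 5, 3]]^T, v_2 = [[-2, -1, 6, 4]]^T, v_3 = [[1, 1, -4, -2]]^T. Check: (A + 5I) v_3 = [[0, 0, 0, 0]]^T = 0.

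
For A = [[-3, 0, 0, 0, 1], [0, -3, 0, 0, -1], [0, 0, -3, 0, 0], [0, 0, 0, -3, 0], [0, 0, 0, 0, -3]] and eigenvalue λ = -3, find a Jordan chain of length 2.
v_1 = [[0, 2, 0, 2, 1]]^T, v_2 = [[1, -1, 0, 0, 0]]^T

We seek v_1 ∈ ker((A + 3I)^2) \ ker(A + 3I), then set v_{i+1} = (A + 3I) v_i.

One such chain is v_1 = [[0, 2, 0, 2, 1]]^T, v_2 = [[1, -1, 0, 0, 0]]^T. Check: (A + 3I) v_2 = [[0, 0, 0, 0, 0]]^T = 0.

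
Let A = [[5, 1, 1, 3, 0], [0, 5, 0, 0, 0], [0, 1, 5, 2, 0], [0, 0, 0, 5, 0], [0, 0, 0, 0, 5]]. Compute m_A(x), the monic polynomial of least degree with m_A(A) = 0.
m_A(x) = (x - 5)^3

The characteristic polynomial factors as (x - 5)^5. The minimal polynomial is ∏(x - λ)^{k_λ} where k_λ is the size of the largest Jordan block at λ.

For λ = 5: rank(A - 5I) = 2, and the largest Jordan block has size 3 (the smallest k with rank((A - 5I)^k) = rank((A - 5I)^(k+1))).

So m_A(x) = (x - 5)^3.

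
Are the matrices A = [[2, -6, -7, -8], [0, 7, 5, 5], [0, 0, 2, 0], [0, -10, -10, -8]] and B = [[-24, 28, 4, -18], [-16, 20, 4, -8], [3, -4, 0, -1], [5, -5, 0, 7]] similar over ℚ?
Yes.

Two matrices over a field are similar if and only if they have the same invariant factors.

Both A and B have characteristic polynomial (x - 2)^3(x + 3) and minimal polynomial (x - 2)^2(x + 3). Computing further, both have invariant factors x - 2, (x - 2)^2(x + 3). Hence A and B are similar.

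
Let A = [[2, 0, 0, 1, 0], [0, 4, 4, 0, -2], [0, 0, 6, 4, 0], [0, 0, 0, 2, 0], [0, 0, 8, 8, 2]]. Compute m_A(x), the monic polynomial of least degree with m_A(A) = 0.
The characteristic polynomial factors as (x - 6)(x - 4)(x - 2)^3. The minimal polynomial is ∏(x - λ)^{k_λ} where k_λ is the size of the largest Jordan block at λ.

For λ = 2: rank(A - 2I) = 3, and the largest Jordan block has size 2 (the smallest k with rank((A - 2I)^k) = rank((A - 2I)^(k+1))).
For λ = 4: rank(A - 4I) = 4, and the largest Jordan block has size 1 (the smallest k with rank((A - 4I)^k) = rank((A - 4I)^(k+1))).
For λ = 6: rank(A - 6I) = 4, and the largest Jordan block has size 1 (the smallest k with rank((A - 6I)^k) = rank((A - 6I)^(k+1))).

So m_A(x) = (x - 6)(x - 4)(x - 2)^2.

m_A(x) = (x - 6)(x - 4)(x - 2)^2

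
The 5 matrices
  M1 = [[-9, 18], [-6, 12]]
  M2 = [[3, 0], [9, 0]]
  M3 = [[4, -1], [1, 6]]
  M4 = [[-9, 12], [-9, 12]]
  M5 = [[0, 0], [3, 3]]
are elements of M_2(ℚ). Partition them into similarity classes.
Characteristic polynomials: χ_{M1} = x(x - 3), χ_{M2} = x(x - 3), χ_{M3} = (x - 5)^2, χ_{M4} = x(x - 3), χ_{M5} = x(x - 3).

{M1, M2, M4, M5}: invariant factors x(x - 3).

{M3}: invariant factors (x - 5)^2.

Matrices are similar if and only if their invariant-factor lists agree; the partition into similarity classes is {M1, M2, M4, M5}, {M3}.

2 classes: {M1, M2, M4, M5}, {M3}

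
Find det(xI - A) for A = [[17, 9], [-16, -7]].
χ_A(x) = (x - 5)^2

xI - A = [[x - 17, -9], [16, x + 7]].

Expanding det(xI - A) along the first row:
det(xI - A) = + (x - 17)·det([[x + 7]]) - (-9)·det([[16]]).

Evaluating gives χ_A(x) = x^2 - 10x + 25 = (x - 5)^2.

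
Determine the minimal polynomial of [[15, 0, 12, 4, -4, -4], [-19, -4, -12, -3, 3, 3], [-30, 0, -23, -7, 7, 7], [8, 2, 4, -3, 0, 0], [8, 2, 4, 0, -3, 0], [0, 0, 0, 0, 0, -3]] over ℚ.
m_A(x) = (x + 3)^2(x + 4)(x + 5)

The characteristic polynomial factors as (x + 3)^4(x + 4)(x + 5). The minimal polynomial is ∏(x - λ)^{k_λ} where k_λ is the size of the largest Jordan block at λ.

For λ = -5: rank(A + 5I) = 5, and the largest Jordan block has size 1 (the smallest k with rank((A + 5I)^k) = rank((A + 5I)^(k+1))).
For λ = -4: rank(A + 4I) = 5, and the largest Jordan block has size 1 (the smallest k with rank((A + 4I)^k) = rank((A + 4I)^(k+1))).
For λ = -3: rank(A + 3I) = 3, and the largest Jordan block has size 2 (the smallest k with rank((A + 3I)^k) = rank((A + 3I)^(k+1))).

So m_A(x) = (x + 3)^2(x + 4)(x + 5).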